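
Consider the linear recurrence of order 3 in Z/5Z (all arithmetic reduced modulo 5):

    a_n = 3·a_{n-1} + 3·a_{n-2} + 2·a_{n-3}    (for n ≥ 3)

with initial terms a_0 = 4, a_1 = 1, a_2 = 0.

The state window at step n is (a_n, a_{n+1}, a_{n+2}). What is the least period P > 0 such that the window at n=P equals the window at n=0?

124

n=0: window = (4, 1, 0)
n=1: window = (1, 0, 1)
n=2: window = (0, 1, 0)
n=3: window = (1, 0, 3)
n=4: window = (0, 3, 1)
n=5: window = (3, 1, 2)
n=6: window = (1, 2, 0)
n=7: window = (2, 0, 3)
n=8: window = (0, 3, 3)
n=9: window = (3, 3, 3)
n=10: window = (3, 3, 4)
n=11: window = (3, 4, 2)
n=12: window = (4, 2, 4)
n=13: window = (2, 4, 1)
n=14: window = (4, 1, 4)
n=15: window = (1, 4, 3)
n=16: window = (4, 3, 3)
n=17: window = (3, 3, 1)
n=18: window = (3, 1, 3)
n=19: window = (1, 3, 3)
n=20: window = (3, 3, 0)
n=21: window = (3, 0, 0)
n=22: window = (0, 0, 1)
n=23: window = (0, 1, 3)
n=24: window = (1, 3, 2)
n=25: window = (3, 2, 2)
n=26: window = (2, 2, 3)
n=27: window = (2, 3, 4)
n=28: window = (3, 4, 0)
n=29: window = (4, 0, 3)
n=30: window = (0, 3, 2)
n=31: window = (3, 2, 0)
n=32: window = (2, 0, 2)
n=33: window = (0, 2, 0)
n=34: window = (2, 0, 1)
n=35: window = (0, 1, 2)
n=36: window = (1, 2, 4)
n=37: window = (2, 4, 0)
n=38: window = (4, 0, 1)
n=39: window = (0, 1, 1)
n=40: window = (1, 1, 1)
…
n=122: window = (2, 0, 4)
n=123: window = (0, 4, 1)
n=124: window = (4, 1, 0)
window at n=124 equals window at n=0 → period = 124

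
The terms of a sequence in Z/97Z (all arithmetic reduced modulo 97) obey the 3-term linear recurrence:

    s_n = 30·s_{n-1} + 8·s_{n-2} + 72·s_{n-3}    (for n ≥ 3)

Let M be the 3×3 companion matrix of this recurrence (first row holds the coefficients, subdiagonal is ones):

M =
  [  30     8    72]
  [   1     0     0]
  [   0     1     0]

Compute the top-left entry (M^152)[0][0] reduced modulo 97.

3

(M^152)[0][0] is the top entry after applying M 152 times to the unit state (1, 0, 0). Equivalently it is h_{154} for the auxiliary sequence (h_n) obeying the same recurrence with h_2 = 1 and h_i = 0 for 0 ≤ i < 2:
h_3 = 30·1 + 8·0 + 72·0 = 30
h_4 = 30·30 + 8·1 + 72·0 = 35
h_5 = 30·35 + 8·30 + 72·1 = 4
h_6 = 30·4 + 8·35 + 72·30 = 38
h_7 = 30·38 + 8·4 + 72·35 = 6
h_8 = 30·6 + 8·38 + 72·4 = 93
Continuing the recurrence:
  h_9 = 45;  h_10 = 4;  h_11 = 95;  h_12 = 11;  h_13 = 20;  h_14 = 59
  h_15 = 6;  h_16 = 55;  h_17 = 29;  h_18 = 93;  h_19 = 95;  h_20 = 56
  h_21 = 18;  h_22 = 68;  h_23 = 8;  h_24 = 43;  h_25 = 42;  h_26 = 46
  h_27 = 59;  h_28 = 21;  h_29 = 49;  h_30 = 66;  h_31 = 4;  h_32 = 5
  h_33 = 84;  h_34 = 35;  h_35 = 45;  h_36 = 15;  h_37 = 32;  h_38 = 52
  h_39 = 83;  h_40 = 69;  h_41 = 76;  h_42 = 78;  h_43 = 59;  h_44 = 9
  h_45 = 53;  h_46 = 90;  h_47 = 86;  h_48 = 35;  h_49 = 70;  h_50 = 36
  h_51 = 86;  h_52 = 51;  h_53 = 57;  h_54 = 65;  h_55 = 64;  h_56 = 45
  h_57 = 43;  h_58 = 50;  h_59 = 40;  h_60 = 40;  h_61 = 76;  h_62 = 48
  h_63 = 78;  h_64 = 48;  h_65 = 88;  h_66 = 7;  h_67 = 5;  h_68 = 43
  h_69 = 88;  h_70 = 46;  h_71 = 39;  h_72 = 17;  h_73 = 60;  h_74 = 88
  h_75 = 76;  h_76 = 29;  h_77 = 54;  h_78 = 49;  h_79 = 13;  h_80 = 14
  h_81 = 75;  h_82 = 0;  h_83 = 56;  h_84 = 96;  h_85 = 30;  h_86 = 74
  h_87 = 60;  h_88 = 90;  h_89 = 69;  h_90 = 29;  h_91 = 45;  h_92 = 51
  h_93 = 1;  h_94 = 89;  h_95 = 45;  h_96 = 0;  h_97 = 75;  h_98 = 58
  h_99 = 12;  h_100 = 16;  h_101 = 96;  h_102 = 89;  h_103 = 31;  h_104 = 18
  h_105 = 18;  h_106 = 6;  h_107 = 68;  h_108 = 86;  h_109 = 64;  h_110 = 35
  h_111 = 91;  h_112 = 52;  h_113 = 55;  h_114 = 82;  h_115 = 48;  h_116 = 42
  h_117 = 79;  h_118 = 51;  h_119 = 45;  h_120 = 74;  h_121 = 44;  h_122 = 11
  h_123 = 93;  h_124 = 32;  h_125 = 71;  h_126 = 61;  h_127 = 46;  h_128 = 93
  h_129 = 81;  h_130 = 84;  h_131 = 67;  h_132 = 75;  h_133 = 7;  h_134 = 8
  h_135 = 70;  h_136 = 49;  h_137 = 84;  h_138 = 95;  h_139 = 66;  h_140 = 58
  h_141 = 87;  h_142 = 66;  h_143 = 62;  h_144 = 19;  h_145 = 95;  h_146 = 94
  h_147 = 1;  h_148 = 56;  h_149 = 17;  h_150 = 60;  h_151 = 51;  h_152 = 33
h_153 = 30·33 + 8·51 + 72·60 = 92
h_154 = 30·92 + 8·33 + 72·51 = 3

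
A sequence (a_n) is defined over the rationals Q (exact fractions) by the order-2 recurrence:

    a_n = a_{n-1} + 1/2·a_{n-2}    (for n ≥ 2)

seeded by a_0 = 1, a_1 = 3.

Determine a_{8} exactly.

377/16

a_2 = 1·3 + 1/2·1 = 7/2
a_3 = 1·7/2 + 1/2·3 = 5
a_4 = 1·5 + 1/2·7/2 = 27/4
a_5 = 1·27/4 + 1/2·5 = 37/4
a_6 = 1·37/4 + 1/2·27/4 = 101/8
a_7 = 1·101/8 + 1/2·37/4 = 69/4
a_8 = 1·69/4 + 1/2·101/8 = 377/16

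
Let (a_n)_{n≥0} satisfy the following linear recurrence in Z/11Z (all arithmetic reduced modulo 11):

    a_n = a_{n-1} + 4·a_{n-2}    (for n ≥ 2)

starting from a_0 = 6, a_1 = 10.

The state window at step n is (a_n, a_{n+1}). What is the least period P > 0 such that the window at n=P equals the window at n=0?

n=0: window = (6, 10)
n=1: window = (10, 1)
n=2: window = (1, 8)
n=3: window = (8, 1)
n=4: window = (1, 0)
n=5: window = (0, 4)
n=6: window = (4, 4)
n=7: window = (4, 9)
n=8: window = (9, 3)
n=9: window = (3, 6)
n=10: window = (6, 7)
n=11: window = (7, 9)
n=12: window = (9, 4)
n=13: window = (4, 7)
n=14: window = (7, 1)
n=15: window = (1, 7)
n=16: window = (7, 0)
n=17: window = (0, 6)
n=18: window = (6, 6)
n=19: window = (6, 8)
n=20: window = (8, 10)
n=21: window = (10, 9)
n=22: window = (9, 5)
n=23: window = (5, 8)
n=24: window = (8, 6)
n=25: window = (6, 5)
n=26: window = (5, 7)
n=27: window = (7, 5)
n=28: window = (5, 0)
n=29: window = (0, 9)
n=30: window = (9, 9)
n=31: window = (9, 1)
n=32: window = (1, 4)
n=33: window = (4, 8)
n=34: window = (8, 2)
n=35: window = (2, 1)
n=36: window = (1, 9)
n=37: window = (9, 2)
n=38: window = (2, 5)
n=39: window = (5, 2)
n=40: window = (2, 0)
…
n=118: window = (4, 1)
n=119: window = (1, 6)
n=120: window = (6, 10)
window at n=120 equals window at n=0 → period = 120

120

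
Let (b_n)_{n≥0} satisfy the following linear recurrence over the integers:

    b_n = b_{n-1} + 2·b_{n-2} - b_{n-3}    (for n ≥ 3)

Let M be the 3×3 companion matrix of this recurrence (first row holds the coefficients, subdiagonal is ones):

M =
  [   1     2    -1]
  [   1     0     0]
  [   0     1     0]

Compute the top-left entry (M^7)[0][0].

47

(M^7)[0][0] is the top entry after applying M 7 times to the unit state (1, 0, 0). Equivalently it is h_{9} for the auxiliary sequence (h_n) obeying the same recurrence with h_2 = 1 and h_i = 0 for 0 ≤ i < 2:
h_3 = 1·1 + 2·0 + -1·0 = 1
h_4 = 1·1 + 2·1 + -1·0 = 3
h_5 = 1·3 + 2·1 + -1·1 = 4
h_6 = 1·4 + 2·3 + -1·1 = 9
h_7 = 1·9 + 2·4 + -1·3 = 14
h_8 = 1·14 + 2·9 + -1·4 = 28
h_9 = 1·28 + 2·14 + -1·9 = 47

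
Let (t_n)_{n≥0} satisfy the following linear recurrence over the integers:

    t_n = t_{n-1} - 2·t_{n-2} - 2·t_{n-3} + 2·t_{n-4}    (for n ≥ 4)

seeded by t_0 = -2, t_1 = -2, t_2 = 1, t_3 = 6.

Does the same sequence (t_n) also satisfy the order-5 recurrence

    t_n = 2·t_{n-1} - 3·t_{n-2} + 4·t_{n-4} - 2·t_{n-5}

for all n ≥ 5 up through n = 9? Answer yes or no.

Terms t_0..t_9: -2, -2, 1, 6, 4, -14, -32, 0, 100, 136
n=5: candidate gives -14, actual t_5 = -14 ✓
n=6: candidate gives -32, actual t_6 = -32 ✓
n=7: candidate gives 0, actual t_7 = 0 ✓
n=8: candidate gives 100, actual t_8 = 100 ✓
n=9: candidate gives 136, actual t_9 = 136 ✓

yes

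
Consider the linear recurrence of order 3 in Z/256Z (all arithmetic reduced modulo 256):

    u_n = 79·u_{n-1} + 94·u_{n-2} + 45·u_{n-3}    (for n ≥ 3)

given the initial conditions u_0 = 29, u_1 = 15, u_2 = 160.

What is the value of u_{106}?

u_3 = 79·160 + 94·15 + 45·29 = 251
u_4 = 79·251 + 94·160 + 45·15 = 216
u_5 = 79·216 + 94·251 + 45·160 = 242
u_6 = 79·242 + 94·216 + 45·251 = 29
u_7 = 79·29 + 94·242 + 45·216 = 199
u_8 = 79·199 + 94·29 + 45·242 = 153
u_9 = 79·153 + 94·199 + 45·29 = 98
u_10 = 79·98 + 94·153 + 45·199 = 103
u_11 = 79·103 + 94·98 + 45·153 = 170
u_12 = 79·170 + 94·103 + 45·98 = 130
u_13 = 79·130 + 94·170 + 45·103 = 165
u_14 = 79·165 + 94·130 + 45·170 = 137
u_15 = 79·137 + 94·165 + 45·130 = 183
u_16 = 79·183 + 94·137 + 45·165 = 200
u_17 = 79·200 + 94·183 + 45·137 = 255
u_18 = 79·255 + 94·200 + 45·183 = 76
u_19 = 79·76 + 94·255 + 45·200 = 62
u_20 = 79·62 + 94·76 + 45·255 = 221
u_21 = 79·221 + 94·62 + 45·76 = 83
u_22 = 79·83 + 94·221 + 45·62 = 169
u_23 = 79·169 + 94·83 + 45·221 = 122
u_24 = 79·122 + 94·169 + 45·83 = 75
u_25 = 79·75 + 94·122 + 45·169 = 166
u_26 = 79·166 + 94·75 + 45·122 = 54
u_27 = 79·54 + 94·166 + 45·75 = 205
u_28 = 79·205 + 94·54 + 45·166 = 69
u_29 = 79·69 + 94·205 + 45·54 = 15
u_30 = 79·15 + 94·69 + 45·205 = 0
u_31 = 79·0 + 94·15 + 45·69 = 163
u_32 = 79·163 + 94·0 + 45·15 = 240
u_33 = 79·240 + 94·163 + 45·0 = 234
u_34 = 79·234 + 94·240 + 45·163 = 253
u_35 = 79·253 + 94·234 + 45·240 = 47
u_36 = 79·47 + 94·253 + 45·234 = 137
u_37 = 79·137 + 94·47 + 45·253 = 2
u_38 = 79·2 + 94·137 + 45·47 = 47
u_39 = 79·47 + 94·2 + 45·137 = 82
u_40 = 79·82 + 94·47 + 45·2 = 234
u_41 = 79·234 + 94·82 + 45·47 = 149
u_42 = 79·149 + 94·234 + 45·82 = 81
u_43 = 79·81 + 94·149 + 45·234 = 215
u_44 = 79·215 + 94·81 + 45·149 = 72
u_45 = 79·72 + 94·215 + 45·81 = 103
u_46 = 79·103 + 94·72 + 45·215 = 4
u_47 = 79·4 + 94·103 + 45·72 = 182
u_48 = 79·182 + 94·4 + 45·103 = 189
u_49 = 79·189 + 94·182 + 45·4 = 219
u_50 = 79·219 + 94·189 + 45·182 = 249
u_51 = 79·249 + 94·219 + 45·189 = 122
u_52 = 79·122 + 94·249 + 45·219 = 147
u_53 = 79·147 + 94·122 + 45·249 = 238
u_54 = 79·238 + 94·147 + 45·122 = 222
u_55 = 79·222 + 94·238 + 45·147 = 189
u_56 = 79·189 + 94·222 + 45·238 = 173
u_57 = 79·173 + 94·189 + 45·222 = 207
u_58 = 79·207 + 94·173 + 45·189 = 160
u_59 = 79·160 + 94·207 + 45·173 = 203
u_60 = 79·203 + 94·160 + 45·207 = 200
u_61 = 79·200 + 94·203 + 45·160 = 98
u_62 = 79·98 + 94·200 + 45·203 = 93
u_63 = 79·93 + 94·98 + 45·200 = 215
u_64 = 79·215 + 94·93 + 45·98 = 185
u_65 = 79·185 + 94·215 + 45·93 = 98
u_66 = 79·98 + 94·185 + 45·215 = 247
u_67 = 79·247 + 94·98 + 45·185 = 186
u_68 = 79·186 + 94·247 + 45·98 = 82
u_69 = 79·82 + 94·186 + 45·247 = 5
u_70 = 79·5 + 94·82 + 45·186 = 89
u_71 = 79·89 + 94·5 + 45·82 = 183
u_72 = 79·183 + 94·89 + 45·5 = 8
u_73 = 79·8 + 94·183 + 45·89 = 79
u_74 = 79·79 + 94·8 + 45·183 = 124
u_75 = 79·124 + 94·79 + 45·8 = 174
u_76 = 79·174 + 94·124 + 45·79 = 29
u_77 = 79·29 + 94·174 + 45·124 = 163
u_78 = 79·163 + 94·29 + 45·174 = 137
u_79 = 79·137 + 94·163 + 45·29 = 58
u_80 = 79·58 + 94·137 + 45·163 = 219
u_81 = 79·219 + 94·58 + 45·137 = 246
u_82 = 79·246 + 94·219 + 45·58 = 134
u_83 = 79·134 + 94·246 + 45·219 = 45
u_84 = 79·45 + 94·134 + 45·246 = 85
u_85 = 79·85 + 94·45 + 45·134 = 79
u_86 = 79·79 + 94·85 + 45·45 = 128
u_87 = 79·128 + 94·79 + 45·85 = 115
u_88 = 79·115 + 94·128 + 45·79 = 96
u_89 = 79·96 + 94·115 + 45·128 = 90
u_90 = 79·90 + 94·96 + 45·115 = 61
u_91 = 79·61 + 94·90 + 45·96 = 191
u_92 = 79·191 + 94·61 + 45·90 = 41
u_93 = 79·41 + 94·191 + 45·61 = 130
u_94 = 79·130 + 94·41 + 45·191 = 191
u_95 = 79·191 + 94·130 + 45·41 = 226
u_96 = 79·226 + 94·191 + 45·130 = 186
u_97 = 79·186 + 94·226 + 45·191 = 245
u_98 = 79·245 + 94·186 + 45·226 = 161
u_99 = 79·161 + 94·245 + 45·186 = 87
u_100 = 79·87 + 94·161 + 45·245 = 8
u_101 = 79·8 + 94·87 + 45·161 = 183
u_102 = 79·183 + 94·8 + 45·87 = 180
u_103 = 79·180 + 94·183 + 45·8 = 38
u_104 = 79·38 + 94·180 + 45·183 = 253
u_105 = 79·253 + 94·38 + 45·180 = 171
u_106 = 79·171 + 94·253 + 45·38 = 89

89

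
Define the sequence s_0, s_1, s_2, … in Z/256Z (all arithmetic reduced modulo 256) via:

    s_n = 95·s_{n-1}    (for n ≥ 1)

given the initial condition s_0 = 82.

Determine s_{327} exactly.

s_1 = 95·82 = 110
s_2 = 95·110 = 210
s_3 = 95·210 = 238
s_4 = 95·238 = 82
(s_4) = (82) = (s_0), so the sequence has period 4.
327 ≡ 3 (mod 4), hence s_327 = s_3 = 238.

238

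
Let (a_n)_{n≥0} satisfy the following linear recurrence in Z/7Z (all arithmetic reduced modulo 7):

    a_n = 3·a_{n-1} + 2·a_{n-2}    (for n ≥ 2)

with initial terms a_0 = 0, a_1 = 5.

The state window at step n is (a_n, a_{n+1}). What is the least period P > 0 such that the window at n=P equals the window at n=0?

n=0: window = (0, 5)
n=1: window = (5, 1)
n=2: window = (1, 6)
n=3: window = (6, 6)
n=4: window = (6, 2)
n=5: window = (2, 4)
n=6: window = (4, 2)
n=7: window = (2, 0)
n=8: window = (0, 4)
n=9: window = (4, 5)
n=10: window = (5, 2)
n=11: window = (2, 2)
n=12: window = (2, 3)
n=13: window = (3, 6)
n=14: window = (6, 3)
n=15: window = (3, 0)
n=16: window = (0, 6)
n=17: window = (6, 4)
n=18: window = (4, 3)
n=19: window = (3, 3)
n=20: window = (3, 1)
n=21: window = (1, 2)
n=22: window = (2, 1)
n=23: window = (1, 0)
n=24: window = (0, 2)
n=25: window = (2, 6)
n=26: window = (6, 1)
n=27: window = (1, 1)
n=28: window = (1, 5)
n=29: window = (5, 3)
n=30: window = (3, 5)
n=31: window = (5, 0)
n=32: window = (0, 3)
n=33: window = (3, 2)
n=34: window = (2, 5)
n=35: window = (5, 5)
n=36: window = (5, 4)
n=37: window = (4, 1)
n=38: window = (1, 4)
n=39: window = (4, 0)
n=40: window = (0, 1)
…
n=46: window = (5, 6)
n=47: window = (6, 0)
n=48: window = (0, 5)
window at n=48 equals window at n=0 → period = 48

48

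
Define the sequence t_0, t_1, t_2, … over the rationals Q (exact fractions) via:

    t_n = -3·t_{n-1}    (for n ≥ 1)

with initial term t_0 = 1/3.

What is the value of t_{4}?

27

t_1 = -3·1/3 = -1
t_2 = -3·-1 = 3
t_3 = -3·3 = -9
t_4 = -3·-9 = 27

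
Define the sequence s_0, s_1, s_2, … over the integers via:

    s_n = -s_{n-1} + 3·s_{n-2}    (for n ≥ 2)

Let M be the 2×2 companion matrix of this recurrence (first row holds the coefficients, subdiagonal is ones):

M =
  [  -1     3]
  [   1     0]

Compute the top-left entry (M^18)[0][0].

(M^18)[0][0] is the top entry after applying M 18 times to the unit state (1, 0). Equivalently it is h_{19} for the auxiliary sequence (h_n) obeying the same recurrence with h_1 = 1 and h_i = 0 for 0 ≤ i < 1:
h_2 = -1·1 + 3·0 = -1
h_3 = -1·-1 + 3·1 = 4
h_4 = -1·4 + 3·-1 = -7
h_5 = -1·-7 + 3·4 = 19
h_6 = -1·19 + 3·-7 = -40
h_7 = -1·-40 + 3·19 = 97
h_8 = -1·97 + 3·-40 = -217
h_9 = -1·-217 + 3·97 = 508
h_10 = -1·508 + 3·-217 = -1159
h_11 = -1·-1159 + 3·508 = 2683
h_12 = -1·2683 + 3·-1159 = -6160
h_13 = -1·-6160 + 3·2683 = 14209
h_14 = -1·14209 + 3·-6160 = -32689
h_15 = -1·-32689 + 3·14209 = 75316
h_16 = -1·75316 + 3·-32689 = -173383
h_17 = -1·-173383 + 3·75316 = 399331
h_18 = -1·399331 + 3·-173383 = -919480
h_19 = -1·-919480 + 3·399331 = 2117473

2117473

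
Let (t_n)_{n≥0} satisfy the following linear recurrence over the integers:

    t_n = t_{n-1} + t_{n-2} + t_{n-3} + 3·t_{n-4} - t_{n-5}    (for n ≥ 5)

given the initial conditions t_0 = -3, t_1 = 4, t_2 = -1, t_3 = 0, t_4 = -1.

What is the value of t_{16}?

11315

t_5 = 1·-1 + 1·0 + 1·-1 + 3·4 + -1·-3 = 13
t_6 = 1·13 + 1·-1 + 1·0 + 3·-1 + -1·4 = 5
t_7 = 1·5 + 1·13 + 1·-1 + 3·0 + -1·-1 = 18
t_8 = 1·18 + 1·5 + 1·13 + 3·-1 + -1·0 = 33
t_9 = 1·33 + 1·18 + 1·5 + 3·13 + -1·-1 = 96
t_10 = 1·96 + 1·33 + 1·18 + 3·5 + -1·13 = 149
t_11 = 1·149 + 1·96 + 1·33 + 3·18 + -1·5 = 327
t_12 = 1·327 + 1·149 + 1·96 + 3·33 + -1·18 = 653
t_13 = 1·653 + 1·327 + 1·149 + 3·96 + -1·33 = 1384
t_14 = 1·1384 + 1·653 + 1·327 + 3·149 + -1·96 = 2715
t_15 = 1·2715 + 1·1384 + 1·653 + 3·327 + -1·149 = 5584
t_16 = 1·5584 + 1·2715 + 1·1384 + 3·653 + -1·327 = 11315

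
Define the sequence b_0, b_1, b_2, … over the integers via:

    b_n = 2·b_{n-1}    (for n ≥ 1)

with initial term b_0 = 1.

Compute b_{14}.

b_1 = 2·1 = 2
b_2 = 2·2 = 4
b_3 = 2·4 = 8
b_4 = 2·8 = 16
b_5 = 2·16 = 32
b_6 = 2·32 = 64
b_7 = 2·64 = 128
b_8 = 2·128 = 256
b_9 = 2·256 = 512
b_10 = 2·512 = 1024
b_11 = 2·1024 = 2048
b_12 = 2·2048 = 4096
b_13 = 2·4096 = 8192
b_14 = 2·8192 = 16384

16384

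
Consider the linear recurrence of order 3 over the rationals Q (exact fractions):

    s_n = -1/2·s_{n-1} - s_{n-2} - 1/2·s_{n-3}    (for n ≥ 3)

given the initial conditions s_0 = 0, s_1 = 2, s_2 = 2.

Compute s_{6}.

s_3 = -1/2·2 + -1·2 + -1/2·0 = -3
s_4 = -1/2·-3 + -1·2 + -1/2·2 = -3/2
s_5 = -1/2·-3/2 + -1·-3 + -1/2·2 = 11/4
s_6 = -1/2·11/4 + -1·-3/2 + -1/2·-3 = 13/8

13/8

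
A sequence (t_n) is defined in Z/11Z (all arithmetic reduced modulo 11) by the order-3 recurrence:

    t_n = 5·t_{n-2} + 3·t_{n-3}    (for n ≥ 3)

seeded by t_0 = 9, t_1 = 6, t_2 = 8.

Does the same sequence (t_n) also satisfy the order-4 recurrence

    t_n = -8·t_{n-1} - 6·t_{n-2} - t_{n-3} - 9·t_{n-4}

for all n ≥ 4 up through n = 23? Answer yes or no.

Terms t_0..t_23: 9, 6, 8, 2, 3, 1, 10, 3, 9, 1, 10, 10, 9, 3, 9, 9, 10, 6, 0, 5, 7, 3, 6, 3
n=4: candidate gives 3, actual t_4 = 3 ✓
n=5: candidate gives 1, actual t_5 = 1 ✓
n=6: candidate gives 10, actual t_6 = 10 ✓
n=7: candidate gives 3, actual t_7 = 3 ✓
n=8: candidate gives 9, actual t_8 = 9 ✓
n=9: candidate gives 1, actual t_9 = 1 ✓
n=10: candidate gives 10, actual t_10 = 10 ✓
n=11: candidate gives 10, actual t_11 = 10 ✓
n=12: candidate gives 9, actual t_12 = 9 ✓
n=13: candidate gives 3, actual t_13 = 3 ✓
n=14: candidate gives 9, actual t_14 = 9 ✓
n=15: candidate gives 9, actual t_15 = 9 ✓
n=16: candidate gives 10, actual t_16 = 10 ✓
n=17: candidate gives 6, actual t_17 = 6 ✓
n=18: candidate gives 0, actual t_18 = 0 ✓
n=19: candidate gives 5, actual t_19 = 5 ✓
n=20: candidate gives 7, actual t_20 = 7 ✓
n=21: candidate gives 3, actual t_21 = 3 ✓
n=22: candidate gives 6, actual t_22 = 6 ✓
n=23: candidate gives 3, actual t_23 = 3 ✓

yes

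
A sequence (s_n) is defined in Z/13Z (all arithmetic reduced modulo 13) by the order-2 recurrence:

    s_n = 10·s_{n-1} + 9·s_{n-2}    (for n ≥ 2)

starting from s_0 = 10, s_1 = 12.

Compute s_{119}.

s_2 = 10·12 + 9·10 = 2
s_3 = 10·2 + 9·12 = 11
s_4 = 10·11 + 9·2 = 11
s_5 = 10·11 + 9·11 = 1
s_6 = 10·1 + 9·11 = 5
s_7 = 10·5 + 9·1 = 7
s_8 = 10·7 + 9·5 = 11
s_9 = 10·11 + 9·7 = 4
s_10 = 10·4 + 9·11 = 9
s_11 = 10·9 + 9·4 = 9
s_12 = 10·9 + 9·9 = 2
s_13 = 10·2 + 9·9 = 10
s_14 = 10·10 + 9·2 = 1
s_15 = 10·1 + 9·10 = 9
s_16 = 10·9 + 9·1 = 8
s_17 = 10·8 + 9·9 = 5
s_18 = 10·5 + 9·8 = 5
s_19 = 10·5 + 9·5 = 4
s_20 = 10·4 + 9·5 = 7
s_21 = 10·7 + 9·4 = 2
s_22 = 10·2 + 9·7 = 5
s_23 = 10·5 + 9·2 = 3
s_24 = 10·3 + 9·5 = 10
s_25 = 10·10 + 9·3 = 10
s_26 = 10·10 + 9·10 = 8
s_27 = 10·8 + 9·10 = 1
s_28 = 10·1 + 9·8 = 4
s_29 = 10·4 + 9·1 = 10
s_30 = 10·10 + 9·4 = 6
s_31 = 10·6 + 9·10 = 7
s_32 = 10·7 + 9·6 = 7
s_33 = 10·7 + 9·7 = 3
s_34 = 10·3 + 9·7 = 2
s_35 = 10·2 + 9·3 = 8
s_36 = 10·8 + 9·2 = 7
s_37 = 10·7 + 9·8 = 12
s_38 = 10·12 + 9·7 = 1
s_39 = 10·1 + 9·12 = 1
s_40 = 10·1 + 9·1 = 6
s_41 = 10·6 + 9·1 = 4
s_42 = 10·4 + 9·6 = 3
s_43 = 10·3 + 9·4 = 1
s_44 = 10·1 + 9·3 = 11
s_45 = 10·11 + 9·1 = 2
s_46 = 10·2 + 9·11 = 2
s_47 = 10·2 + 9·2 = 12
s_48 = 10·12 + 9·2 = 8
s_49 = 10·8 + 9·12 = 6
s_50 = 10·6 + 9·8 = 2
s_51 = 10·2 + 9·6 = 9
s_52 = 10·9 + 9·2 = 4
s_53 = 10·4 + 9·9 = 4
s_54 = 10·4 + 9·4 = 11
s_55 = 10·11 + 9·4 = 3
s_56 = 10·3 + 9·11 = 12
s_57 = 10·12 + 9·3 = 4
s_58 = 10·4 + 9·12 = 5
s_59 = 10·5 + 9·4 = 8
s_60 = 10·8 + 9·5 = 8
s_61 = 10·8 + 9·8 = 9
s_62 = 10·9 + 9·8 = 6
s_63 = 10·6 + 9·9 = 11
s_64 = 10·11 + 9·6 = 8
s_65 = 10·8 + 9·11 = 10
s_66 = 10·10 + 9·8 = 3
s_67 = 10·3 + 9·10 = 3
s_68 = 10·3 + 9·3 = 5
s_69 = 10·5 + 9·3 = 12
s_70 = 10·12 + 9·5 = 9
s_71 = 10·9 + 9·12 = 3
s_72 = 10·3 + 9·9 = 7
s_73 = 10·7 + 9·3 = 6
s_74 = 10·6 + 9·7 = 6
s_75 = 10·6 + 9·6 = 10
s_76 = 10·10 + 9·6 = 11
s_77 = 10·11 + 9·10 = 5
s_78 = 10·5 + 9·11 = 6
s_79 = 10·6 + 9·5 = 1
s_80 = 10·1 + 9·6 = 12
s_81 = 10·12 + 9·1 = 12
s_82 = 10·12 + 9·12 = 7
s_83 = 10·7 + 9·12 = 9
s_84 = 10·9 + 9·7 = 10
s_85 = 10·10 + 9·9 = 12
s_86 = 10·12 + 9·10 = 2
s_87 = 10·2 + 9·12 = 11
s_88 = 10·11 + 9·2 = 11
s_89 = 10·11 + 9·11 = 1
s_90 = 10·1 + 9·11 = 5
s_91 = 10·5 + 9·1 = 7
s_92 = 10·7 + 9·5 = 11
s_93 = 10·11 + 9·7 = 4
s_94 = 10·4 + 9·11 = 9
s_95 = 10·9 + 9·4 = 9
s_96 = 10·9 + 9·9 = 2
s_97 = 10·2 + 9·9 = 10
s_98 = 10·10 + 9·2 = 1
s_99 = 10·1 + 9·10 = 9
s_100 = 10·9 + 9·1 = 8
s_101 = 10·8 + 9·9 = 5
s_102 = 10·5 + 9·8 = 5
s_103 = 10·5 + 9·5 = 4
s_104 = 10·4 + 9·5 = 7
s_105 = 10·7 + 9·4 = 2
s_106 = 10·2 + 9·7 = 5
s_107 = 10·5 + 9·2 = 3
s_108 = 10·3 + 9·5 = 10
s_109 = 10·10 + 9·3 = 10
s_110 = 10·10 + 9·10 = 8
s_111 = 10·8 + 9·10 = 1
s_112 = 10·1 + 9·8 = 4
s_113 = 10·4 + 9·1 = 10
s_114 = 10·10 + 9·4 = 6
s_115 = 10·6 + 9·10 = 7
s_116 = 10·7 + 9·6 = 7
s_117 = 10·7 + 9·7 = 3
s_118 = 10·3 + 9·7 = 2
s_119 = 10·2 + 9·3 = 8

8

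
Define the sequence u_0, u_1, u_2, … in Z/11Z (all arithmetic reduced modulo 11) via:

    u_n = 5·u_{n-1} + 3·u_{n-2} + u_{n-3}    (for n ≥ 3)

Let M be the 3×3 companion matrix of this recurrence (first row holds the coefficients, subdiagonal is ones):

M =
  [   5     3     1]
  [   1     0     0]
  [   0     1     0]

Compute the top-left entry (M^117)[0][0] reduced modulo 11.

1

(M^117)[0][0] is the top entry after applying M 117 times to the unit state (1, 0, 0). Equivalently it is h_{119} for the auxiliary sequence (h_n) obeying the same recurrence with h_2 = 1 and h_i = 0 for 0 ≤ i < 2:
h_3 = 5·1 + 3·0 + 1·0 = 5
h_4 = 5·5 + 3·1 + 1·0 = 6
h_5 = 5·6 + 3·5 + 1·1 = 2
h_6 = 5·2 + 3·6 + 1·5 = 0
h_7 = 5·0 + 3·2 + 1·6 = 1
h_8 = 5·1 + 3·0 + 1·2 = 7
h_9 = 5·7 + 3·1 + 1·0 = 5
h_10 = 5·5 + 3·7 + 1·1 = 3
h_11 = 5·3 + 3·5 + 1·7 = 4
h_12 = 5·4 + 3·3 + 1·5 = 1
h_13 = 5·1 + 3·4 + 1·3 = 9
h_14 = 5·9 + 3·1 + 1·4 = 8
h_15 = 5·8 + 3·9 + 1·1 = 2
h_16 = 5·2 + 3·8 + 1·9 = 10
h_17 = 5·10 + 3·2 + 1·8 = 9
h_18 = 5·9 + 3·10 + 1·2 = 0
h_19 = 5·0 + 3·9 + 1·10 = 4
h_20 = 5·4 + 3·0 + 1·9 = 7
h_21 = 5·7 + 3·4 + 1·0 = 3
h_22 = 5·3 + 3·7 + 1·4 = 7
h_23 = 5·7 + 3·3 + 1·7 = 7
h_24 = 5·7 + 3·7 + 1·3 = 4
h_25 = 5·4 + 3·7 + 1·7 = 4
h_26 = 5·4 + 3·4 + 1·7 = 6
h_27 = 5·6 + 3·4 + 1·4 = 2
h_28 = 5·2 + 3·6 + 1·4 = 10
h_29 = 5·10 + 3·2 + 1·6 = 7
h_30 = 5·7 + 3·10 + 1·2 = 1
h_31 = 5·1 + 3·7 + 1·10 = 3
h_32 = 5·3 + 3·1 + 1·7 = 3
h_33 = 5·3 + 3·3 + 1·1 = 3
h_34 = 5·3 + 3·3 + 1·3 = 5
h_35 = 5·5 + 3·3 + 1·3 = 4
h_36 = 5·4 + 3·5 + 1·3 = 5
h_37 = 5·5 + 3·4 + 1·5 = 9
h_38 = 5·9 + 3·5 + 1·4 = 9
h_39 = 5·9 + 3·9 + 1·5 = 0
h_40 = 5·0 + 3·9 + 1·9 = 3
h_41 = 5·3 + 3·0 + 1·9 = 2
h_42 = 5·2 + 3·3 + 1·0 = 8
h_43 = 5·8 + 3·2 + 1·3 = 5
h_44 = 5·5 + 3·8 + 1·2 = 7
h_45 = 5·7 + 3·5 + 1·8 = 3
h_46 = 5·3 + 3·7 + 1·5 = 8
h_47 = 5·8 + 3·3 + 1·7 = 1
h_48 = 5·1 + 3·8 + 1·3 = 10
h_49 = 5·10 + 3·1 + 1·8 = 6
h_50 = 5·6 + 3·10 + 1·1 = 6
h_51 = 5·6 + 3·6 + 1·10 = 3
h_52 = 5·3 + 3·6 + 1·6 = 6
h_53 = 5·6 + 3·3 + 1·6 = 1
h_54 = 5·1 + 3·6 + 1·3 = 4
h_55 = 5·4 + 3·1 + 1·6 = 7
h_56 = 5·7 + 3·4 + 1·1 = 4
h_57 = 5·4 + 3·7 + 1·4 = 1
h_58 = 5·1 + 3·4 + 1·7 = 2
h_59 = 5·2 + 3·1 + 1·4 = 6
h_60 = 5·6 + 3·2 + 1·1 = 4
h_61 = 5·4 + 3·6 + 1·2 = 7
h_62 = 5·7 + 3·4 + 1·6 = 9
h_63 = 5·9 + 3·7 + 1·4 = 4
h_64 = 5·4 + 3·9 + 1·7 = 10
h_65 = 5·10 + 3·4 + 1·9 = 5
h_66 = 5·5 + 3·10 + 1·4 = 4
h_67 = 5·4 + 3·5 + 1·10 = 1
h_68 = 5·1 + 3·4 + 1·5 = 0
h_69 = 5·0 + 3·1 + 1·4 = 7
h_70 = 5·7 + 3·0 + 1·1 = 3
h_71 = 5·3 + 3·7 + 1·0 = 3
h_72 = 5·3 + 3·3 + 1·7 = 9
h_73 = 5·9 + 3·3 + 1·3 = 2
h_74 = 5·2 + 3·9 + 1·3 = 7
h_75 = 5·7 + 3·2 + 1·9 = 6
h_76 = 5·6 + 3·7 + 1·2 = 9
h_77 = 5·9 + 3·6 + 1·7 = 4
h_78 = 5·4 + 3·9 + 1·6 = 9
h_79 = 5·9 + 3·4 + 1·9 = 0
h_80 = 5·0 + 3·9 + 1·4 = 9
h_81 = 5·9 + 3·0 + 1·9 = 10
h_82 = 5·10 + 3·9 + 1·0 = 0
h_83 = 5·0 + 3·10 + 1·9 = 6
h_84 = 5·6 + 3·0 + 1·10 = 7
h_85 = 5·7 + 3·6 + 1·0 = 9
h_86 = 5·9 + 3·7 + 1·6 = 6
h_87 = 5·6 + 3·9 + 1·7 = 9
h_88 = 5·9 + 3·6 + 1·9 = 6
h_89 = 5·6 + 3·9 + 1·6 = 8
h_90 = 5·8 + 3·6 + 1·9 = 1
h_91 = 5·1 + 3·8 + 1·6 = 2
h_92 = 5·2 + 3·1 + 1·8 = 10
h_93 = 5·10 + 3·2 + 1·1 = 2
h_94 = 5·2 + 3·10 + 1·2 = 9
h_95 = 5·9 + 3·2 + 1·10 = 6
h_96 = 5·6 + 3·9 + 1·2 = 4
h_97 = 5·4 + 3·6 + 1·9 = 3
h_98 = 5·3 + 3·4 + 1·6 = 0
h_99 = 5·0 + 3·3 + 1·4 = 2
h_100 = 5·2 + 3·0 + 1·3 = 2
h_101 = 5·2 + 3·2 + 1·0 = 5
h_102 = 5·5 + 3·2 + 1·2 = 0
h_103 = 5·0 + 3·5 + 1·2 = 6
h_104 = 5·6 + 3·0 + 1·5 = 2
h_105 = 5·2 + 3·6 + 1·0 = 6
h_106 = 5·6 + 3·2 + 1·6 = 9
h_107 = 5·9 + 3·6 + 1·2 = 10
h_108 = 5·10 + 3·9 + 1·6 = 6
h_109 = 5·6 + 3·10 + 1·9 = 3
h_110 = 5·3 + 3·6 + 1·10 = 10
h_111 = 5·10 + 3·3 + 1·6 = 10
h_112 = 5·10 + 3·10 + 1·3 = 6
h_113 = 5·6 + 3·10 + 1·10 = 4
h_114 = 5·4 + 3·6 + 1·10 = 4
h_115 = 5·4 + 3·4 + 1·6 = 5
h_116 = 5·5 + 3·4 + 1·4 = 8
h_117 = 5·8 + 3·5 + 1·4 = 4
h_118 = 5·4 + 3·8 + 1·5 = 5
h_119 = 5·5 + 3·4 + 1·8 = 1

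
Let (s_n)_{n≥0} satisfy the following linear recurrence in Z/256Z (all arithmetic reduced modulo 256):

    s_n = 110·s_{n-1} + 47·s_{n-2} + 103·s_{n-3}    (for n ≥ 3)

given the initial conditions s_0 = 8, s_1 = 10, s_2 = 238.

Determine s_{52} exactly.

s_3 = 110·238 + 47·10 + 103·8 = 82
s_4 = 110·82 + 47·238 + 103·10 = 244
s_5 = 110·244 + 47·82 + 103·238 = 168
s_6 = 110·168 + 47·244 + 103·82 = 250
s_7 = 110·250 + 47·168 + 103·244 = 112
s_8 = 110·112 + 47·250 + 103·168 = 158
s_9 = 110·158 + 47·112 + 103·250 = 10
s_10 = 110·10 + 47·158 + 103·112 = 94
s_11 = 110·94 + 47·10 + 103·158 = 204
s_12 = 110·204 + 47·94 + 103·10 = 240
s_13 = 110·240 + 47·204 + 103·94 = 102
s_14 = 110·102 + 47·240 + 103·204 = 248
s_15 = 110·248 + 47·102 + 103·240 = 218
s_16 = 110·218 + 47·248 + 103·102 = 62
s_17 = 110·62 + 47·218 + 103·248 = 114
s_18 = 110·114 + 47·62 + 103·218 = 20
s_19 = 110·20 + 47·114 + 103·62 = 120
s_20 = 110·120 + 47·20 + 103·114 = 26
s_21 = 110·26 + 47·120 + 103·20 = 64
s_22 = 110·64 + 47·26 + 103·120 = 142
s_23 = 110·142 + 47·64 + 103·26 = 58
s_24 = 110·58 + 47·142 + 103·64 = 190
s_25 = 110·190 + 47·58 + 103·142 = 108
s_26 = 110·108 + 47·190 + 103·58 = 160
s_27 = 110·160 + 47·108 + 103·190 = 6
s_28 = 110·6 + 47·160 + 103·108 = 104
s_29 = 110·104 + 47·6 + 103·160 = 42
s_30 = 110·42 + 47·104 + 103·6 = 142
s_31 = 110·142 + 47·42 + 103·104 = 146
s_32 = 110·146 + 47·142 + 103·42 = 180
s_33 = 110·180 + 47·146 + 103·142 = 72
s_34 = 110·72 + 47·180 + 103·146 = 186
s_35 = 110·186 + 47·72 + 103·180 = 144
s_36 = 110·144 + 47·186 + 103·72 = 254
s_37 = 110·254 + 47·144 + 103·186 = 106
s_38 = 110·106 + 47·254 + 103·144 = 30
s_39 = 110·30 + 47·106 + 103·254 = 140
s_40 = 110·140 + 47·30 + 103·106 = 80
s_41 = 110·80 + 47·140 + 103·30 = 38
s_42 = 110·38 + 47·80 + 103·140 = 88
s_43 = 110·88 + 47·38 + 103·80 = 250
s_44 = 110·250 + 47·88 + 103·38 = 222
s_45 = 110·222 + 47·250 + 103·88 = 178
s_46 = 110·178 + 47·222 + 103·250 = 212
s_47 = 110·212 + 47·178 + 103·222 = 24
s_48 = 110·24 + 47·212 + 103·178 = 218
s_49 = 110·218 + 47·24 + 103·212 = 96
s_50 = 110·96 + 47·218 + 103·24 = 238
s_51 = 110·238 + 47·96 + 103·218 = 154
s_52 = 110·154 + 47·238 + 103·96 = 126

126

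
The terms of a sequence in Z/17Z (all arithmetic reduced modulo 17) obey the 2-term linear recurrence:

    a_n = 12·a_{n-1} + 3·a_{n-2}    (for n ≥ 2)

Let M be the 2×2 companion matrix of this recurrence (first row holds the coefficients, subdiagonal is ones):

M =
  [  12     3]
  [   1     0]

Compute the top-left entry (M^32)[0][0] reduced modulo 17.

(M^32)[0][0] is the top entry after applying M 32 times to the unit state (1, 0). Equivalently it is h_{33} for the auxiliary sequence (h_n) obeying the same recurrence with h_1 = 1 and h_i = 0 for 0 ≤ i < 1:
h_2 = 12·1 + 3·0 = 12
h_3 = 12·12 + 3·1 = 11
h_4 = 12·11 + 3·12 = 15
h_5 = 12·15 + 3·11 = 9
h_6 = 12·9 + 3·15 = 0
h_7 = 12·0 + 3·9 = 10
h_8 = 12·10 + 3·0 = 1
h_9 = 12·1 + 3·10 = 8
h_10 = 12·8 + 3·1 = 14
h_11 = 12·14 + 3·8 = 5
h_12 = 12·5 + 3·14 = 0
h_13 = 12·0 + 3·5 = 15
h_14 = 12·15 + 3·0 = 10
h_15 = 12·10 + 3·15 = 12
h_16 = 12·12 + 3·10 = 4
h_17 = 12·4 + 3·12 = 16
h_18 = 12·16 + 3·4 = 0
h_19 = 12·0 + 3·16 = 14
h_20 = 12·14 + 3·0 = 15
h_21 = 12·15 + 3·14 = 1
h_22 = 12·1 + 3·15 = 6
h_23 = 12·6 + 3·1 = 7
h_24 = 12·7 + 3·6 = 0
h_25 = 12·0 + 3·7 = 4
h_26 = 12·4 + 3·0 = 14
h_27 = 12·14 + 3·4 = 10
h_28 = 12·10 + 3·14 = 9
h_29 = 12·9 + 3·10 = 2
h_30 = 12·2 + 3·9 = 0
h_31 = 12·0 + 3·2 = 6
h_32 = 12·6 + 3·0 = 4
h_33 = 12·4 + 3·6 = 15

15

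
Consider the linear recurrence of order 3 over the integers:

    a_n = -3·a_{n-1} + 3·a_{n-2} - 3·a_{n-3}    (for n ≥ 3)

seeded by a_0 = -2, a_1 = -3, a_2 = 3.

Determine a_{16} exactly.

a_3 = -3·3 + 3·-3 + -3·-2 = -12
a_4 = -3·-12 + 3·3 + -3·-3 = 54
a_5 = -3·54 + 3·-12 + -3·3 = -207
a_6 = -3·-207 + 3·54 + -3·-12 = 819
a_7 = -3·819 + 3·-207 + -3·54 = -3240
a_8 = -3·-3240 + 3·819 + -3·-207 = 12798
a_9 = -3·12798 + 3·-3240 + -3·819 = -50571
a_10 = -3·-50571 + 3·12798 + -3·-3240 = 199827
a_11 = -3·199827 + 3·-50571 + -3·12798 = -789588
a_12 = -3·-789588 + 3·199827 + -3·-50571 = 3119958
a_13 = -3·3119958 + 3·-789588 + -3·199827 = -12328119
a_14 = -3·-12328119 + 3·3119958 + -3·-789588 = 48712995
a_15 = -3·48712995 + 3·-12328119 + -3·3119958 = -192483216
a_16 = -3·-192483216 + 3·48712995 + -3·-12328119 = 760572990

760572990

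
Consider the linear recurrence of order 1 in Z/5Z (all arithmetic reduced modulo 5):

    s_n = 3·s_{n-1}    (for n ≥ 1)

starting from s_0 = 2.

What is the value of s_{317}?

s_1 = 3·2 = 1
s_2 = 3·1 = 3
s_3 = 3·3 = 4
s_4 = 3·4 = 2
(s_4) = (2) = (s_0), so the sequence has period 4.
317 ≡ 1 (mod 4), hence s_317 = s_1 = 1.

1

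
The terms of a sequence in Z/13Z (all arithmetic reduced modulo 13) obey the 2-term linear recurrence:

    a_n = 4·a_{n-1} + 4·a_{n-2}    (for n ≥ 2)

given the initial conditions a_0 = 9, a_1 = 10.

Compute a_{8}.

a_2 = 4·10 + 4·9 = 11
a_3 = 4·11 + 4·10 = 6
a_4 = 4·6 + 4·11 = 3
a_5 = 4·3 + 4·6 = 10
a_6 = 4·10 + 4·3 = 0
a_7 = 4·0 + 4·10 = 1
a_8 = 4·1 + 4·0 = 4

4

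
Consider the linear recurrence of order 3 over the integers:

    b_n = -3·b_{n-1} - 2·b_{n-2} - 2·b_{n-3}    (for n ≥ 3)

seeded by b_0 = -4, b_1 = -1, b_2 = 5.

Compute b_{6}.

59

b_3 = -3·5 + -2·-1 + -2·-4 = -5
b_4 = -3·-5 + -2·5 + -2·-1 = 7
b_5 = -3·7 + -2·-5 + -2·5 = -21
b_6 = -3·-21 + -2·7 + -2·-5 = 59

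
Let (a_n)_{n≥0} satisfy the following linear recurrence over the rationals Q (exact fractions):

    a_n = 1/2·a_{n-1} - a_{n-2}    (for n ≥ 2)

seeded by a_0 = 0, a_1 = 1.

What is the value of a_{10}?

305/512

a_2 = 1/2·1 + -1·0 = 1/2
a_3 = 1/2·1/2 + -1·1 = -3/4
a_4 = 1/2·-3/4 + -1·1/2 = -7/8
a_5 = 1/2·-7/8 + -1·-3/4 = 5/16
a_6 = 1/2·5/16 + -1·-7/8 = 33/32
a_7 = 1/2·33/32 + -1·5/16 = 13/64
a_8 = 1/2·13/64 + -1·33/32 = -119/128
a_9 = 1/2·-119/128 + -1·13/64 = -171/256
a_10 = 1/2·-171/256 + -1·-119/128 = 305/512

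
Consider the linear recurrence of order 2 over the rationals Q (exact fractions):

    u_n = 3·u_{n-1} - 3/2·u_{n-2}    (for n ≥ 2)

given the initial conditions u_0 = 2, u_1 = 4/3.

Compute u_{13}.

u_2 = 3·4/3 + -3/2·2 = 1
u_3 = 3·1 + -3/2·4/3 = 1
u_4 = 3·1 + -3/2·1 = 3/2
u_5 = 3·3/2 + -3/2·1 = 3
u_6 = 3·3 + -3/2·3/2 = 27/4
u_7 = 3·27/4 + -3/2·3 = 63/4
u_8 = 3·63/4 + -3/2·27/4 = 297/8
u_9 = 3·297/8 + -3/2·63/4 = 351/4
u_10 = 3·351/4 + -3/2·297/8 = 3321/16
u_11 = 3·3321/16 + -3/2·351/4 = 7857/16
u_12 = 3·7857/16 + -3/2·3321/16 = 37179/32
u_13 = 3·37179/32 + -3/2·7857/16 = 43983/16

43983/16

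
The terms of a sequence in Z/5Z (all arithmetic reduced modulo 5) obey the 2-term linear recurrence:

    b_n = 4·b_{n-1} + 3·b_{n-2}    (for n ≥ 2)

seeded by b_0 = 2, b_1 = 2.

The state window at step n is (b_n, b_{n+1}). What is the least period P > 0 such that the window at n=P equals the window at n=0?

24

n=0: window = (2, 2)
n=1: window = (2, 4)
n=2: window = (4, 2)
n=3: window = (2, 0)
n=4: window = (0, 1)
n=5: window = (1, 4)
n=6: window = (4, 4)
n=7: window = (4, 3)
n=8: window = (3, 4)
n=9: window = (4, 0)
n=10: window = (0, 2)
n=11: window = (2, 3)
n=12: window = (3, 3)
n=13: window = (3, 1)
n=14: window = (1, 3)
n=15: window = (3, 0)
n=16: window = (0, 4)
n=17: window = (4, 1)
n=18: window = (1, 1)
n=19: window = (1, 2)
n=20: window = (2, 1)
n=21: window = (1, 0)
n=22: window = (0, 3)
n=23: window = (3, 2)
n=24: window = (2, 2)
window at n=24 equals window at n=0 → period = 24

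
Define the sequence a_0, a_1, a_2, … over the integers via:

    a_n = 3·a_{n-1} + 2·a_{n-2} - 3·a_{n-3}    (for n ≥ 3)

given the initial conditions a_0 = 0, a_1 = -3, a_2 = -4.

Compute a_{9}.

-22266

a_3 = 3·-4 + 2·-3 + -3·0 = -18
a_4 = 3·-18 + 2·-4 + -3·-3 = -53
a_5 = 3·-53 + 2·-18 + -3·-4 = -183
a_6 = 3·-183 + 2·-53 + -3·-18 = -601
a_7 = 3·-601 + 2·-183 + -3·-53 = -2010
a_8 = 3·-2010 + 2·-601 + -3·-183 = -6683
a_9 = 3·-6683 + 2·-2010 + -3·-601 = -22266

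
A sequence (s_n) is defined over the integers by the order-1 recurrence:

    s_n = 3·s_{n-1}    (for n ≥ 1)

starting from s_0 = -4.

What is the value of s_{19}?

s_1 = 3·-4 = -12
s_2 = 3·-12 = -36
s_3 = 3·-36 = -108
s_4 = 3·-108 = -324
s_5 = 3·-324 = -972
s_6 = 3·-972 = -2916
s_7 = 3·-2916 = -8748
s_8 = 3·-8748 = -26244
s_9 = 3·-26244 = -78732
s_10 = 3·-78732 = -236196
s_11 = 3·-236196 = -708588
s_12 = 3·-708588 = -2125764
s_13 = 3·-2125764 = -6377292
s_14 = 3·-6377292 = -19131876
s_15 = 3·-19131876 = -57395628
s_16 = 3·-57395628 = -172186884
s_17 = 3·-172186884 = -516560652
s_18 = 3·-516560652 = -1549681956
s_19 = 3·-1549681956 = -4649045868

-4649045868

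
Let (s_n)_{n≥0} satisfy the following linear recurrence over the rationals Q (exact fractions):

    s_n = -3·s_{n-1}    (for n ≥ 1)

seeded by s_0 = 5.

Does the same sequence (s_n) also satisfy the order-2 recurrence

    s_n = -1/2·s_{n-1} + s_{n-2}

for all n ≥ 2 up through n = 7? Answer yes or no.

Terms s_0..s_7: 5, -15, 45, -135, 405, -1215, 3645, -10935
n=2: candidate gives 25/2, actual s_2 = 45 ✗

no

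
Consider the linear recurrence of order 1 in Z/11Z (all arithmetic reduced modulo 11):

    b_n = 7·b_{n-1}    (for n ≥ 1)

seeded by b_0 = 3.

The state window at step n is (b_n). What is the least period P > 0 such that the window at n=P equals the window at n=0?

10

n=0: window = (3)
n=1: window = (10)
n=2: window = (4)
n=3: window = (6)
n=4: window = (9)
n=5: window = (8)
n=6: window = (1)
n=7: window = (7)
n=8: window = (5)
n=9: window = (2)
n=10: window = (3)
window at n=10 equals window at n=0 → period = 10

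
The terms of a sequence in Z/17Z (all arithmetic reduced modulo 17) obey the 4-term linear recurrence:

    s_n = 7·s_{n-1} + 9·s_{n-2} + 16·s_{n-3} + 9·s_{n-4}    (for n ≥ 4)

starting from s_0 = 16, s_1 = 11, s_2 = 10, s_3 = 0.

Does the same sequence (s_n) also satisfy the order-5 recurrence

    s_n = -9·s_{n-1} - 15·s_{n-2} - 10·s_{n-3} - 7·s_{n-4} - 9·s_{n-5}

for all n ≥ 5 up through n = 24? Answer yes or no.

Terms s_0..s_24: 16, 11, 10, 0, 2, 1, 13, 13, 4, 5, 5, 6, 16, 2, 10, 7, 9, 15, 14, 15, 8, 6, 4, 5, 1
n=5: candidate gives 1, actual s_5 = 1 ✓
n=6: candidate gives 13, actual s_6 = 13 ✓
n=7: candidate gives 13, actual s_7 = 13 ✓
n=8: candidate gives 4, actual s_8 = 4 ✓
n=9: candidate gives 5, actual s_9 = 5 ✓
n=10: candidate gives 5, actual s_10 = 5 ✓
n=11: candidate gives 6, actual s_11 = 6 ✓
n=12: candidate gives 16, actual s_12 = 16 ✓
n=13: candidate gives 2, actual s_13 = 2 ✓
n=14: candidate gives 10, actual s_14 = 10 ✓
n=15: candidate gives 7, actual s_15 = 7 ✓
n=16: candidate gives 9, actual s_16 = 9 ✓
n=17: candidate gives 15, actual s_17 = 15 ✓
n=18: candidate gives 14, actual s_18 = 14 ✓
n=19: candidate gives 15, actual s_19 = 15 ✓
n=20: candidate gives 8, actual s_20 = 8 ✓
n=21: candidate gives 6, actual s_21 = 6 ✓
n=22: candidate gives 4, actual s_22 = 4 ✓
n=23: candidate gives 5, actual s_23 = 5 ✓
n=24: candidate gives 1, actual s_24 = 1 ✓

yes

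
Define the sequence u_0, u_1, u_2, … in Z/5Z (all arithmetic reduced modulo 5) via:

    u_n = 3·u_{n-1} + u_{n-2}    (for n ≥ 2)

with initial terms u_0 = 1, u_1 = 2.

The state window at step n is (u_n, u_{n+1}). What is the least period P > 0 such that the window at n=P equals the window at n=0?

n=0: window = (1, 2)
n=1: window = (2, 2)
n=2: window = (2, 3)
n=3: window = (3, 1)
n=4: window = (1, 1)
n=5: window = (1, 4)
n=6: window = (4, 3)
n=7: window = (3, 3)
n=8: window = (3, 2)
n=9: window = (2, 4)
n=10: window = (4, 4)
n=11: window = (4, 1)
n=12: window = (1, 2)
window at n=12 equals window at n=0 → period = 12

12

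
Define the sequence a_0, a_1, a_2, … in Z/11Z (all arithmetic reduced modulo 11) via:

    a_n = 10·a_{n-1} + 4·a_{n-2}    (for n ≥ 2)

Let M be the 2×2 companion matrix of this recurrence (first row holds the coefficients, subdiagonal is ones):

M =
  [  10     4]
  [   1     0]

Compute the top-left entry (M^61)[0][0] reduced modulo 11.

(M^61)[0][0] is the top entry after applying M 61 times to the unit state (1, 0). Equivalently it is h_{62} for the auxiliary sequence (h_n) obeying the same recurrence with h_1 = 1 and h_i = 0 for 0 ≤ i < 1:
h_2 = 10·1 + 4·0 = 10
h_3 = 10·10 + 4·1 = 5
h_4 = 10·5 + 4·10 = 2
h_5 = 10·2 + 4·5 = 7
h_6 = 10·7 + 4·2 = 1
h_7 = 10·1 + 4·7 = 5
h_8 = 10·5 + 4·1 = 10
h_9 = 10·10 + 4·5 = 10
h_10 = 10·10 + 4·10 = 8
h_11 = 10·8 + 4·10 = 10
h_12 = 10·10 + 4·8 = 0
h_13 = 10·0 + 4·10 = 7
h_14 = 10·7 + 4·0 = 4
h_15 = 10·4 + 4·7 = 2
h_16 = 10·2 + 4·4 = 3
h_17 = 10·3 + 4·2 = 5
h_18 = 10·5 + 4·3 = 7
h_19 = 10·7 + 4·5 = 2
h_20 = 10·2 + 4·7 = 4
h_21 = 10·4 + 4·2 = 4
h_22 = 10·4 + 4·4 = 1
h_23 = 10·1 + 4·4 = 4
h_24 = 10·4 + 4·1 = 0
h_25 = 10·0 + 4·4 = 5
h_26 = 10·5 + 4·0 = 6
h_27 = 10·6 + 4·5 = 3
h_28 = 10·3 + 4·6 = 10
h_29 = 10·10 + 4·3 = 2
h_30 = 10·2 + 4·10 = 5
h_31 = 10·5 + 4·2 = 3
h_32 = 10·3 + 4·5 = 6
h_33 = 10·6 + 4·3 = 6
h_34 = 10·6 + 4·6 = 7
h_35 = 10·7 + 4·6 = 6
h_36 = 10·6 + 4·7 = 0
h_37 = 10·0 + 4·6 = 2
h_38 = 10·2 + 4·0 = 9
h_39 = 10·9 + 4·2 = 10
h_40 = 10·10 + 4·9 = 4
h_41 = 10·4 + 4·10 = 3
h_42 = 10·3 + 4·4 = 2
h_43 = 10·2 + 4·3 = 10
h_44 = 10·10 + 4·2 = 9
h_45 = 10·9 + 4·10 = 9
h_46 = 10·9 + 4·9 = 5
h_47 = 10·5 + 4·9 = 9
h_48 = 10·9 + 4·5 = 0
h_49 = 10·0 + 4·9 = 3
h_50 = 10·3 + 4·0 = 8
h_51 = 10·8 + 4·3 = 4
h_52 = 10·4 + 4·8 = 6
h_53 = 10·6 + 4·4 = 10
h_54 = 10·10 + 4·6 = 3
h_55 = 10·3 + 4·10 = 4
h_56 = 10·4 + 4·3 = 8
h_57 = 10·8 + 4·4 = 8
h_58 = 10·8 + 4·8 = 2
h_59 = 10·2 + 4·8 = 8
h_60 = 10·8 + 4·2 = 0
h_61 = 10·0 + 4·8 = 10
h_62 = 10·10 + 4·0 = 1

1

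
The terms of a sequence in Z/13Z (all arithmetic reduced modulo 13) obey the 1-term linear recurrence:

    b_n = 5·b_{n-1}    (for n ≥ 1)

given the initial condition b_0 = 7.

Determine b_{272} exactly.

b_1 = 5·7 = 9
b_2 = 5·9 = 6
b_3 = 5·6 = 4
b_4 = 5·4 = 7
(b_4) = (7) = (b_0), so the sequence has period 4.
272 ≡ 0 (mod 4), hence b_272 = b_0 = 7.

7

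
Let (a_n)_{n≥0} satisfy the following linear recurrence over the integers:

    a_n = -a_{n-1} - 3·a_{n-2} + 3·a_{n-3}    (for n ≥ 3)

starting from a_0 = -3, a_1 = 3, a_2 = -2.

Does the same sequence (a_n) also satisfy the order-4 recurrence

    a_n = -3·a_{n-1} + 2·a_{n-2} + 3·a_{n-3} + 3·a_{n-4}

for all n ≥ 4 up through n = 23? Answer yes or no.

no

Terms a_0..a_23: -3, 3, -2, -16, 31, 11, -152, 212, 277, -1369, 1174, 3764, -11393, 3623, 41848, -86896, -27779, 414011, -591362, -734008, 3750127, -3322189, -10130216, 31347164
n=4: candidate gives 44, actual a_4 = 31 ✗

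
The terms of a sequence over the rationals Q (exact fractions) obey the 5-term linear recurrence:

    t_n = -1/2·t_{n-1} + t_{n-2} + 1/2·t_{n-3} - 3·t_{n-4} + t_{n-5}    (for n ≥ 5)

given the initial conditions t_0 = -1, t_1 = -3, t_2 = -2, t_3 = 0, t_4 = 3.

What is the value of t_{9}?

t_5 = -1/2·3 + 1·0 + 1/2·-2 + -3·-3 + 1·-1 = 11/2
t_6 = -1/2·11/2 + 1·3 + 1/2·0 + -3·-2 + 1·-3 = 13/4
t_7 = -1/2·13/4 + 1·11/2 + 1/2·3 + -3·0 + 1·-2 = 27/8
t_8 = -1/2·27/8 + 1·13/4 + 1/2·11/2 + -3·3 + 1·0 = -75/16
t_9 = -1/2·-75/16 + 1·27/8 + 1/2·13/4 + -3·11/2 + 1·3 = -197/32

-197/32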